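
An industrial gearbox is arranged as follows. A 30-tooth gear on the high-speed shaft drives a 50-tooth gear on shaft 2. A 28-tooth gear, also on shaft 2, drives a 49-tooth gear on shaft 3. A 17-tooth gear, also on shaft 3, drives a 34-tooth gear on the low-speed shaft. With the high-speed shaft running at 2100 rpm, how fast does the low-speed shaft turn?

360 rpm

the high-speed shaft → shaft 2 (gear mesh, 50/30): 2100 ÷ 1.6667 = 1260 rpm
shaft 2 → shaft 3 (gear mesh, 49/28): 1260 ÷ 1.75 = 720 rpm
shaft 3 → the low-speed shaft (gear mesh, 34/17): 720 ÷ 2 = 360 rpm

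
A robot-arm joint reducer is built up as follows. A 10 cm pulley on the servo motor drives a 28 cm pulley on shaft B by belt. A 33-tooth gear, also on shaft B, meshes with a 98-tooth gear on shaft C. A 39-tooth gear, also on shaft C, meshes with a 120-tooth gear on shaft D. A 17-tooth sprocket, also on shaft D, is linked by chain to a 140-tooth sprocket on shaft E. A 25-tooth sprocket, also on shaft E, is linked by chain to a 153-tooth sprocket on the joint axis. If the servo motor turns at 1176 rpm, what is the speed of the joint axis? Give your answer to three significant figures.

the servo motor → shaft B (belt, 28/10): 1176 ÷ 2.8 = 420 rpm
shaft B → shaft C (gear mesh, 98/33): 420 ÷ 2.9697 = 141.43 rpm
shaft C → shaft D (gear mesh, 120/39): 141.43 ÷ 3.0769 = 45.964 rpm
shaft D → shaft E (chain, 140/17): 45.964 ÷ 8.2353 = 5.5814 rpm
shaft E → the joint axis (chain, 153/25): 5.5814 ÷ 6.12 = 0.91199 rpm

0.912 rpm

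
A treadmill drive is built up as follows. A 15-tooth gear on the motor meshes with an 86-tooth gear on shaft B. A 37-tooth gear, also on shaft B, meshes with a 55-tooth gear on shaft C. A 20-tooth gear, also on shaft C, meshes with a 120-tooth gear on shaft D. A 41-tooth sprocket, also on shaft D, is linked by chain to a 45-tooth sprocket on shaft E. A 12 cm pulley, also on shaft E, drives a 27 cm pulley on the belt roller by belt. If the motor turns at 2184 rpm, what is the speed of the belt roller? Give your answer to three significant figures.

gear mesh 86/15 = 5.7333 → 2184/5.7333 = 380.93 rpm
gear mesh 55/37 = 1.4865 → 380.93/1.4865 = 256.26 rpm
gear mesh 120/20 = 6 → 256.26/6 = 42.71 rpm
chain 45/41 = 1.0976 → 42.71/1.0976 = 38.914 rpm
belt 27/12 = 2.25 → 38.914/2.25 = 17.295 rpm

17.3 rpm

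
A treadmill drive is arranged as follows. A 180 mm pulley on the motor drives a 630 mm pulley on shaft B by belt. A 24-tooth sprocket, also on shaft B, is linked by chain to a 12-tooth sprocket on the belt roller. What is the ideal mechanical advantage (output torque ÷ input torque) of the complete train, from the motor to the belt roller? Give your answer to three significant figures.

Each stage contributes driven/driver: belt 630/180 = 3.5, chain 12/24 = 0.5.
Overall: 3.5 × 0.5 = 1.75.

1.75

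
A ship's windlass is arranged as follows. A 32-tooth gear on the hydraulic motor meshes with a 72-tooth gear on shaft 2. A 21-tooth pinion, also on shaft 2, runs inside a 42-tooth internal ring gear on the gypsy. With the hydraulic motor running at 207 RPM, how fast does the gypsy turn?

gear mesh 72/32 = 2.25 → 207/2.25 = 92 RPM
internal gear 42/21 = 2 → 92/2 = 46 RPM

46 RPM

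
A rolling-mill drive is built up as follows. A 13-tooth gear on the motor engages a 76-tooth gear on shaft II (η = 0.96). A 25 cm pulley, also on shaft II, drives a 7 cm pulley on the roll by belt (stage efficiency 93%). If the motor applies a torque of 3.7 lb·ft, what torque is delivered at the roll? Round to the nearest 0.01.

5.41 lb·ft

gear mesh 76/13 = 5.8462 → τ = 3.7·5.8462·0.96 = 20.766 lb·ft
belt 7/25 = 0.28 → τ = 20.766·0.28·0.93 = 5.4073 lb·ft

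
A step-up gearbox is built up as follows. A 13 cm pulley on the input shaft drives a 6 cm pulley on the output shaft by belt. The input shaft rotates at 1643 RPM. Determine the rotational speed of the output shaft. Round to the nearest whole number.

the input shaft → the output shaft (belt, 6/13): 1643 ÷ 0.46154 = 3559.8 RPM

3560 RPM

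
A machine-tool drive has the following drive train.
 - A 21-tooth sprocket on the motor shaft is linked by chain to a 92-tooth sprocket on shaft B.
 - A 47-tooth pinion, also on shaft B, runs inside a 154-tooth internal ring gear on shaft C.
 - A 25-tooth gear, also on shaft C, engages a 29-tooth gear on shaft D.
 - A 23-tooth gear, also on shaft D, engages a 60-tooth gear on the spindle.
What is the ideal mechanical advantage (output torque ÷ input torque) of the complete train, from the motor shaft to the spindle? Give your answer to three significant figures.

43.4

Each stage contributes driven/driver: chain 92/21 = 4.381, internal gear 154/47 = 3.2766, gear mesh 29/25 = 1.16, gear mesh 60/23 = 2.6087.
Overall: 4.381 × 3.2766 × 1.16 × 2.6087 = 43.438.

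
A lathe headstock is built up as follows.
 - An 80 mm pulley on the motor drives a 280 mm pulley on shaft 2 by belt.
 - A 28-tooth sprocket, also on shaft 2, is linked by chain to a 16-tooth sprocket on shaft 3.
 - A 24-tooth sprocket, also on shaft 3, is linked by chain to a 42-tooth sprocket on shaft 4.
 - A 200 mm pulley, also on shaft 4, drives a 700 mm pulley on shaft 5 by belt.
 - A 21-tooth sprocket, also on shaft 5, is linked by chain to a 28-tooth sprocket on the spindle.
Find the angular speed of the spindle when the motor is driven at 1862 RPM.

114 RPM

the motor → shaft 2 (belt, 280/80): 1862 ÷ 3.5 = 532 RPM
shaft 2 → shaft 3 (chain, 16/28): 532 ÷ 0.57143 = 931 RPM
shaft 3 → shaft 4 (chain, 42/24): 931 ÷ 1.75 = 532 RPM
shaft 4 → shaft 5 (belt, 700/200): 532 ÷ 3.5 = 152 RPM
shaft 5 → the spindle (chain, 28/21): 152 ÷ 1.3333 = 114 RPM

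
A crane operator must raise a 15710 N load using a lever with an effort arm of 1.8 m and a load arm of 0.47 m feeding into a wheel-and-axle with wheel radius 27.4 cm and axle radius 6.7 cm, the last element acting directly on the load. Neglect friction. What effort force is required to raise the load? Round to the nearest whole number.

Lever MA = effort arm / load arm = 1.8/0.47 = 3.8298.
Wheel-and-axle MA = R/r = 27.4/6.7 = 4.0896.
Combined ideal MA = 3.8298 × 4.0896 = 15.662.
Effort = load / MA = 15710 / 15.662 = 1003.1 N.

1003 N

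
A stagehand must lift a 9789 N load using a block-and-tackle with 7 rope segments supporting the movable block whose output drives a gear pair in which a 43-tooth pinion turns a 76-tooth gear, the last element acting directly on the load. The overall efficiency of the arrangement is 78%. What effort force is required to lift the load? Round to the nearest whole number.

Block-and-tackle MA = number of supporting rope parts = 7.
Gear pair MA = 76/43 = 1.7674.
Combined ideal MA = 7 × 1.7674 = 12.372.
Actual MA = 12.372 × 0.78 = 9.6502.
Effort = load / actual MA = 9789 / 9.6502 = 1014.4 N.

1014 N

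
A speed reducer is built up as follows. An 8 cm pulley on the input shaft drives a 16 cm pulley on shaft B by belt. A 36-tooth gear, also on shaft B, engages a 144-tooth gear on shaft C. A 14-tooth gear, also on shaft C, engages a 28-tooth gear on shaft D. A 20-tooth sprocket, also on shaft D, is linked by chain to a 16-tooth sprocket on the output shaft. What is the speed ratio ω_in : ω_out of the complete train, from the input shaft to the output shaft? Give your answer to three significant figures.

12.8

Each stage contributes driven/driver: belt 16/8 = 2, gear mesh 144/36 = 4, gear mesh 28/14 = 2, chain 16/20 = 0.8.
Overall: 2 × 4 × 2 × 0.8 = 12.8.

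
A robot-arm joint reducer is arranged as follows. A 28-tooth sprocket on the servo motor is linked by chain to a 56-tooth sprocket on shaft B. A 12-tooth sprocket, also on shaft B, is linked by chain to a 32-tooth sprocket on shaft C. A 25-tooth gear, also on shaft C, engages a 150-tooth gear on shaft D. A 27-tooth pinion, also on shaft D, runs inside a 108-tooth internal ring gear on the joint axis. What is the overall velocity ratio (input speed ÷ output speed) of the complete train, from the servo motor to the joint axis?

128

Each stage contributes driven/driver: chain 56/28 = 2, chain 32/12 = 2.6667, gear mesh 150/25 = 6, internal gear 108/27 = 4.
Overall: 2 × 2.6667 × 6 × 4 = 128.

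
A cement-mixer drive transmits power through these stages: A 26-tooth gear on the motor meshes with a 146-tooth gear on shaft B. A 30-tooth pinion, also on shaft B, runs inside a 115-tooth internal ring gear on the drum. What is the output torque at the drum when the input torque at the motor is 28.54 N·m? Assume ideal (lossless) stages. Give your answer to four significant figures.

614.3 N·m

Gear mesh: ratio = 146/26 = 5.6154; torque at shaft B = 28.54 × 5.6154 = 160.26 N·m.
Internal gear: ratio = 115/30 = 3.8333; torque at the drum = 160.26 × 3.8333 = 614.34 N·m.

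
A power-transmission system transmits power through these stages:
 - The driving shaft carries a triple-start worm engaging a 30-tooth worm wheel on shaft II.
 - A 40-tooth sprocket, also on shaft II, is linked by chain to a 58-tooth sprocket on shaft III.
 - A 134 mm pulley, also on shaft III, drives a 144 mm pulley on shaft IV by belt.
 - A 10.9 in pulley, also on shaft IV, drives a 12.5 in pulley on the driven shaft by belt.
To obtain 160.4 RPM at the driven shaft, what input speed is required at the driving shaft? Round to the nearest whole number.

2866 RPM

Overall ratio R = 10 × 1.45 × 1.0746 × 1.1468 = 17.869.
Required input speed = output speed × R = 160.4 × 17.869 = 2866.2 RPM.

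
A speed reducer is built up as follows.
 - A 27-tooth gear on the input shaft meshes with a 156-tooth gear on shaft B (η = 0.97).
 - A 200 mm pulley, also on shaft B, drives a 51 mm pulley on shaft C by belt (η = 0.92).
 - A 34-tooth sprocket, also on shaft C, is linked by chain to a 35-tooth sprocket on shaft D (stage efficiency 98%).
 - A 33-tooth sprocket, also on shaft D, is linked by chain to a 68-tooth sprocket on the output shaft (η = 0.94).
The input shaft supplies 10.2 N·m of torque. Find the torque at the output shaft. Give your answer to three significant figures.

gear mesh 156/27 = 5.7778 → τ = 10.2·5.7778·0.97 = 57.165 N·m
belt 51/200 = 0.255 → τ = 57.165·0.255·0.92 = 13.411 N·m
chain 35/34 = 1.0294 → τ = 13.411·1.0294·0.98 = 13.529 N·m
chain 68/33 = 2.0606 → τ = 13.529·2.0606·0.94 = 26.206 N·m

26.2 N·m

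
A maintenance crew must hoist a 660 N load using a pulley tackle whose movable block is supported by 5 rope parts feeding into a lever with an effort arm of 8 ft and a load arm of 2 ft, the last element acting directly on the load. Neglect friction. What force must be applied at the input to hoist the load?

Block-and-tackle MA = number of supporting rope parts = 5.
Lever MA = effort arm / load arm = 8/2 = 4.
Combined ideal MA = 5 × 4 = 20.
Effort = load / MA = 660 / 20 = 33 N.

33 N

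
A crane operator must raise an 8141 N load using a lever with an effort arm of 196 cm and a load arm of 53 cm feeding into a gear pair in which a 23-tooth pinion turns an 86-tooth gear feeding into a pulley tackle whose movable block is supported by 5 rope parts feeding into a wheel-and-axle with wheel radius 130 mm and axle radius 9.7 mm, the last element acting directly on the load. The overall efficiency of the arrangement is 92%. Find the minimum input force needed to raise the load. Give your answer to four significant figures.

9.550 N

Lever MA = effort arm / load arm = 196/53 = 3.6981.
Gear pair MA = 86/23 = 3.7391.
Block-and-tackle MA = number of supporting rope parts = 5.
Wheel-and-axle MA = R/r = 130/9.7 = 13.402.
Combined ideal MA = 3.6981 × 3.7391 × 5 × 13.402 = 926.6.
Actual MA = 926.6 × 0.92 = 852.47.
Effort = load / actual MA = 8141 / 852.47 = 9.5499 N.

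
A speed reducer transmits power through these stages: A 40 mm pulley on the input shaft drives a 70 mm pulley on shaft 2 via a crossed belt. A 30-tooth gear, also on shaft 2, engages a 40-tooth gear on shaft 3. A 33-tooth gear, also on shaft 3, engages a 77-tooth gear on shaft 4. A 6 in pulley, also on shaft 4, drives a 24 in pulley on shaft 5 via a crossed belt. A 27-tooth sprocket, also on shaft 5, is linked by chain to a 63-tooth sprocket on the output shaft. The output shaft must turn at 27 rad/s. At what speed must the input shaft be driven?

1372 rad/s

Overall ratio R = 1.75 × 1.3333 × 2.3333 × 4 × 2.3333 = 50.815.
Required input speed = output speed × R = 27 × 50.815 = 1372 rad/s.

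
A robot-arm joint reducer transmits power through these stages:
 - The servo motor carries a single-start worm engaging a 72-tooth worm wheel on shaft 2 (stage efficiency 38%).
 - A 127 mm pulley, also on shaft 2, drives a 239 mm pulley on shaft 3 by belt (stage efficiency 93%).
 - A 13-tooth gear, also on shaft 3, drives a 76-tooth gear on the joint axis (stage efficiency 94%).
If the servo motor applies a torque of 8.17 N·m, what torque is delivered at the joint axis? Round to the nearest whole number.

2150 N·m

Worm: ratio = 72/1 = 72; torque at shaft 2 = 8.17 × 72 × 0.38 = 223.53 N·m.
Belt: ratio = 239/127 = 1.8819; torque at shaft 3 = 223.53 × 1.8819 × 0.93 = 391.21 N·m.
Gear mesh: ratio = 76/13 = 5.8462; torque at the joint axis = 391.21 × 5.8462 × 0.94 = 2149.9 N·m.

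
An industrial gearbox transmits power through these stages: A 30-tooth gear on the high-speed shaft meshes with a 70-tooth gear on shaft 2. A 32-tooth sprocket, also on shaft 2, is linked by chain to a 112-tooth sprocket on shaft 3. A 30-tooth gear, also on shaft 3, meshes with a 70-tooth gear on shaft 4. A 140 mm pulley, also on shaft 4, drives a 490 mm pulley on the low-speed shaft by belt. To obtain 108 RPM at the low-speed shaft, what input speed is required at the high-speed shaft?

7203 RPM

Overall ratio R = 2.3333 × 3.5 × 2.3333 × 3.5 = 66.694.
Required input speed = output speed × R = 108 × 66.694 = 7203 RPM.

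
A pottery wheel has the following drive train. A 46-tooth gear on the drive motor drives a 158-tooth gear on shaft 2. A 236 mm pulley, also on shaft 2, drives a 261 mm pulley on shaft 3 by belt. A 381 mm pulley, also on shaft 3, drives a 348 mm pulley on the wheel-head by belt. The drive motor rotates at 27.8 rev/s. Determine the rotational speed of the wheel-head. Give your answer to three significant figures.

gear mesh 158/46 = 3.4348 → 27.8/3.4348 = 8.0937 rev/s
belt 261/236 = 1.1059 → 8.0937/1.1059 = 7.3184 rev/s
belt 348/381 = 0.91339 → 7.3184/0.91339 = 8.0124 rev/s

8.01 rev/s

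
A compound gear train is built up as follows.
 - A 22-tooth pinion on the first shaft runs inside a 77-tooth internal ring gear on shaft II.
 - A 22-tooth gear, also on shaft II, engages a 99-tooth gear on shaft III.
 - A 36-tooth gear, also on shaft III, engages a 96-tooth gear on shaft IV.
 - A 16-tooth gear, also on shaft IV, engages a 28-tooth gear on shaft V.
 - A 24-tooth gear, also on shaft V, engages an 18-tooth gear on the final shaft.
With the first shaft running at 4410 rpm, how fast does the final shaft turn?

the first shaft → shaft II (internal gear, 77/22): 4410 ÷ 3.5 = 1260 rpm
shaft II → shaft III (gear mesh, 99/22): 1260 ÷ 4.5 = 280 rpm
shaft III → shaft IV (gear mesh, 96/36): 280 ÷ 2.6667 = 105 rpm
shaft IV → shaft V (gear mesh, 28/16): 105 ÷ 1.75 = 60 rpm
shaft V → the final shaft (gear mesh, 18/24): 60 ÷ 0.75 = 80 rpm

80 rpm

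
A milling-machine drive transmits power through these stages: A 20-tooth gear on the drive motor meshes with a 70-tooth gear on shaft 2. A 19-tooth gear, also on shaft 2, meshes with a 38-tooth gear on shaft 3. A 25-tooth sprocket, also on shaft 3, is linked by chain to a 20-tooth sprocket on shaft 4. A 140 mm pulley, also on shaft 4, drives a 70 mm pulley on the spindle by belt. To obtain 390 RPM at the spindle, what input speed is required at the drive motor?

1092 RPM

Overall ratio R = 3.5 × 2 × 0.8 × 0.5 = 2.8.
Required input speed = output speed × R = 390 × 2.8 = 1092 RPM.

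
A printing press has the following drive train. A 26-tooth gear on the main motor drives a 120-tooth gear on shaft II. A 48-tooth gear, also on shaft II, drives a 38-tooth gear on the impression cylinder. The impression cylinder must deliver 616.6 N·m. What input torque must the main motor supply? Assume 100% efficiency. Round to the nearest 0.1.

Overall ratio R = 4.6154 × 0.79167 = 3.6538.
Input torque = output torque / R = 616.6 / 3.6538 = 168.75 N·m.

168.8 N·m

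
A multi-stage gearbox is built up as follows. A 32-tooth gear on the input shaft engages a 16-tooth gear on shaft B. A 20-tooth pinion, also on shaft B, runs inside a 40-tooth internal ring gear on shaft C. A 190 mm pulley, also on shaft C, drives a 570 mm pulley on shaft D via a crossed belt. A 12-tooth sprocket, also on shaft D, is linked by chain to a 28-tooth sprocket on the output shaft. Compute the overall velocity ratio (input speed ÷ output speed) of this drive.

7

Each stage contributes driven/driver: gear mesh 16/32 = 0.5, internal gear 40/20 = 2, belt 570/190 = 3, chain 28/12 = 2.3333.
Overall: 0.5 × 2 × 3 × 2.3333 = 7.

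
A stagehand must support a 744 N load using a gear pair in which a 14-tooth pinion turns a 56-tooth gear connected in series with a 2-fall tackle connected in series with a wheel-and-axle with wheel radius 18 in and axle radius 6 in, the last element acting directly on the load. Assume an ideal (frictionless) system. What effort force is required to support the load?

Gear pair MA = 56/14 = 4.
Block-and-tackle MA = number of supporting rope parts = 2.
Wheel-and-axle MA = R/r = 18/6 = 3.
Combined ideal MA = 4 × 2 × 3 = 24.
Effort = load / MA = 744 / 24 = 31 N.

31 N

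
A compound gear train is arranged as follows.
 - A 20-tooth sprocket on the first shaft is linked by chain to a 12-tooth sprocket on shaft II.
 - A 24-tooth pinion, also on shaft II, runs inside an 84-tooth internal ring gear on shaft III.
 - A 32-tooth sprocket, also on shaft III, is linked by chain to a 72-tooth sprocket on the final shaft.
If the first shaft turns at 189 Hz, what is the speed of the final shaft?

40 Hz

Chain: ratio = 12/20 = 0.6, so shaft II turns at 189 / 0.6 = 315 Hz.
Internal gear: ratio = 84/24 = 3.5, so shaft III turns at 315 / 3.5 = 90 Hz.
Chain: ratio = 72/32 = 2.25, so the final shaft turns at 90 / 2.25 = 40 Hz.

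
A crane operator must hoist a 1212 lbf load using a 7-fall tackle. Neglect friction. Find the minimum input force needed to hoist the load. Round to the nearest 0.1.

Block-and-tackle MA = number of supporting rope parts = 7.
Effort = load / MA = 1212 / 7 = 173.14 lbf.

173.1 lbf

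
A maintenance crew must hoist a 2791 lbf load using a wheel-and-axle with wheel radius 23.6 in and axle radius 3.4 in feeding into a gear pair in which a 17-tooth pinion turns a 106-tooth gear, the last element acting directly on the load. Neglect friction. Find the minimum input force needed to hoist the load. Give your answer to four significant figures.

64.49 lbf

Wheel-and-axle MA = R/r = 23.6/3.4 = 6.9412.
Gear pair MA = 106/17 = 6.2353.
Combined ideal MA = 6.9412 × 6.2353 = 43.28.
Effort = load / MA = 2791 / 43.28 = 64.487 lbf.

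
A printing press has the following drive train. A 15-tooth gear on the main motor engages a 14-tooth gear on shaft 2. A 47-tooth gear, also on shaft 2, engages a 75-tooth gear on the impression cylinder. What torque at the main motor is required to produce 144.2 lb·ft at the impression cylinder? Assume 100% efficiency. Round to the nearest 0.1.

Overall ratio R = 0.93333 × 1.5957 = 1.4894.
Input torque = output torque / R = 144.2 / 1.4894 = 96.82 lb·ft.

96.8 lb·ft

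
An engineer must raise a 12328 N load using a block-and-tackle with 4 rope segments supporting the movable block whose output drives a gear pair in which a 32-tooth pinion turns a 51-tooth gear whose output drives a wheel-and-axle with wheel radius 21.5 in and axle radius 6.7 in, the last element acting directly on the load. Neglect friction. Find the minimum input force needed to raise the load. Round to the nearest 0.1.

Block-and-tackle MA = number of supporting rope parts = 4.
Gear pair MA = 51/32 = 1.5938.
Wheel-and-axle MA = R/r = 21.5/6.7 = 3.209.
Combined ideal MA = 4 × 1.5938 × 3.209 = 20.457.
Effort = load / MA = 12328 / 20.457 = 602.63 N.

602.6 N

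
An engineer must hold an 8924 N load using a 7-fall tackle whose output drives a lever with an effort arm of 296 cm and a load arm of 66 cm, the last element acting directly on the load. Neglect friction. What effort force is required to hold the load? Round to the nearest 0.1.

Block-and-tackle MA = number of supporting rope parts = 7.
Lever MA = effort arm / load arm = 296/66 = 4.4848.
Combined ideal MA = 7 × 4.4848 = 31.394.
Effort = load / MA = 8924 / 31.394 = 284.26 N.

284.3 N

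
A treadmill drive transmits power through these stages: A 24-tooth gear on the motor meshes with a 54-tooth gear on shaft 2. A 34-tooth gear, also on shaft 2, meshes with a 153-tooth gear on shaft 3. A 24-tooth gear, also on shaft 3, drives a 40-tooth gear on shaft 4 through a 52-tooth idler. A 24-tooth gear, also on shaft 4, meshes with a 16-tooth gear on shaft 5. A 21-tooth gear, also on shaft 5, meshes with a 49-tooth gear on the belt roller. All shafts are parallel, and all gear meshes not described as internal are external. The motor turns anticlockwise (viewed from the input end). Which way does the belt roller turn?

the motor → shaft 2: external mesh, 1 reversal → CW.
shaft 2 → shaft 3: external mesh, 1 reversal → CCW.
shaft 3 → shaft 4: driver → idler → driven is 2 external meshes, 2 reversals → CCW.
shaft 4 → shaft 5: external mesh, 1 reversal → CW.
shaft 5 → the belt roller: external mesh, 1 reversal → CCW.
6 reversals in total — an even number — so the belt roller turns the same way as the motor.

anticlockwise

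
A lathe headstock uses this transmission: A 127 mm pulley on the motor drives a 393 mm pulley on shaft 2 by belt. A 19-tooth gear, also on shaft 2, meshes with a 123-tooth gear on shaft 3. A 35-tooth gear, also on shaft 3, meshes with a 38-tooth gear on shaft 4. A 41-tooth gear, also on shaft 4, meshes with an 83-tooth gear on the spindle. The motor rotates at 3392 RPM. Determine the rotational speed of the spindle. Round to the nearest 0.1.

77.0 RPM

Belt: ratio = 393/127 = 3.0945, so shaft 2 turns at 3392 / 3.0945 = 1096.1 RPM.
Gear mesh: ratio = 123/19 = 6.4737, so shaft 3 turns at 1096.1 / 6.4737 = 169.32 RPM.
Gear mesh: ratio = 38/35 = 1.0857, so shaft 4 turns at 169.32 / 1.0857 = 155.96 RPM.
Gear mesh: ratio = 83/41 = 2.0244, so the spindle turns at 155.96 / 2.0244 = 77.038 RPM.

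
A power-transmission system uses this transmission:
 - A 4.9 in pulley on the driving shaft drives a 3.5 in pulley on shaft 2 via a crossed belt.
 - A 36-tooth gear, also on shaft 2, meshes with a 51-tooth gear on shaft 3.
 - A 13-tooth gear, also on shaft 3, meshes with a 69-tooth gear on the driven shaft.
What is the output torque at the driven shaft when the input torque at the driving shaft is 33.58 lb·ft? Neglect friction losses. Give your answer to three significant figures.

180 lb·ft

After the belt (3.5/4.9): 33.58 × 0.71429 = 23.986 lb·ft
After the gear mesh (51/36): 23.986 × 1.4167 = 33.98 lb·ft
After the gear mesh (69/13): 33.98 × 5.3077 = 180.35 lb·ft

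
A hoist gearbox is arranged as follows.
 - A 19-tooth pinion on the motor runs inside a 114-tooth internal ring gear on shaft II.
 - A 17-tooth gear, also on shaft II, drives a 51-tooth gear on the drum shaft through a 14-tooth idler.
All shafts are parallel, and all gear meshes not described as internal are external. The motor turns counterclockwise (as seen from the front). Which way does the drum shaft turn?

the motor → shaft II: internal mesh, same direction → CCW.
shaft II → the drum shaft: driver → idler → driven is 2 external meshes, 2 reversals → CCW.
2 reversals in total — an even number — so the drum shaft turns the same way as the motor.

counterclockwise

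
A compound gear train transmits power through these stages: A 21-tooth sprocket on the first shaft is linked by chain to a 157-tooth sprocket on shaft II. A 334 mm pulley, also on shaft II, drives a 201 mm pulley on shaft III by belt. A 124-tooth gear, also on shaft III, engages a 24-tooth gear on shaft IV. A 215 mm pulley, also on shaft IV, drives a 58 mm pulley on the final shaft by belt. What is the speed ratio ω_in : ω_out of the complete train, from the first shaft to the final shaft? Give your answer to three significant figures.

0.235

Each stage contributes driven/driver: chain 157/21 = 7.4762, belt 201/334 = 0.6018, gear mesh 24/124 = 0.19355, belt 58/215 = 0.26977.
Overall: 7.4762 × 0.6018 × 0.19355 × 0.26977 = 0.23491.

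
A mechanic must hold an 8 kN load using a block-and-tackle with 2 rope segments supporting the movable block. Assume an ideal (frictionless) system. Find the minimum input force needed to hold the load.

Block-and-tackle MA = number of supporting rope parts = 2.
Effort = load / MA = 8 / 2 = 4 kN.

4 kN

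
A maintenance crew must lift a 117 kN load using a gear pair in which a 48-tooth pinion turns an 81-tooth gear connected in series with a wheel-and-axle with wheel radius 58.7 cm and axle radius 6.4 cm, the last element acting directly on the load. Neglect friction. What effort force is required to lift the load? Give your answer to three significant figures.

7.56 kN

Gear pair MA = 81/48 = 1.6875.
Wheel-and-axle MA = R/r = 58.7/6.4 = 9.1719.
Combined ideal MA = 1.6875 × 9.1719 = 15.478.
Effort = load / MA = 117 / 15.478 = 7.5593 kN.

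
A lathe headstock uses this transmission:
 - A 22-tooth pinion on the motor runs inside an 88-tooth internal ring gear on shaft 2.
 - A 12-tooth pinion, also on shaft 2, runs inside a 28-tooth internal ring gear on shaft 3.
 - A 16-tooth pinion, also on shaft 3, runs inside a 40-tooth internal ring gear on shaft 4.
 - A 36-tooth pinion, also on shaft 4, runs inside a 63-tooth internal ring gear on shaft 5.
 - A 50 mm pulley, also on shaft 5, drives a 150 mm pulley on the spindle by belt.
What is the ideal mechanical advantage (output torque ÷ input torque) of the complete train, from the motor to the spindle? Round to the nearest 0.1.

122.5

Each stage contributes driven/driver: internal gear 88/22 = 4, internal gear 28/12 = 2.3333, internal gear 40/16 = 2.5, internal gear 63/36 = 1.75, belt 150/50 = 3.
Overall: 4 × 2.3333 × 2.5 × 1.75 × 3 = 122.5.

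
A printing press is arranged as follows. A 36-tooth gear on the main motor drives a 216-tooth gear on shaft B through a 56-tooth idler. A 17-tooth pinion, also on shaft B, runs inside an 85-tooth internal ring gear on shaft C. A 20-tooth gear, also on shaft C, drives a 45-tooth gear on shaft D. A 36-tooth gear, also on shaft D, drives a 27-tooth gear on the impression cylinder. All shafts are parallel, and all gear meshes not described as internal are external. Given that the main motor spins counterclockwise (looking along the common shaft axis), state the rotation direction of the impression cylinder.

the main motor → shaft B: driver → idler → driven is 2 external meshes, 2 reversals → CCW.
shaft B → shaft C: internal mesh, same direction → CCW.
shaft C → shaft D: external mesh, 1 reversal → CW.
shaft D → the impression cylinder: external mesh, 1 reversal → CCW.
4 reversals in total — an even number — so the impression cylinder turns the same way as the main motor.

counterclockwise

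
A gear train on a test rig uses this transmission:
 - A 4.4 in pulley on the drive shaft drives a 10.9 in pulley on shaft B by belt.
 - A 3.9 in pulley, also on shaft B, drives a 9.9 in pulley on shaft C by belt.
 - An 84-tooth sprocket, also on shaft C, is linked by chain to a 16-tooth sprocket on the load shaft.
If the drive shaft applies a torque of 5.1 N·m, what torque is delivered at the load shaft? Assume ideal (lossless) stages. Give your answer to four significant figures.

6.109 N·m

belt 10.9/4.4 = 2.4773 → τ = 5.1·2.4773 = 12.634 N·m
belt 9.9/3.9 = 2.5385 → τ = 12.634·2.5385 = 32.071 N·m
chain 16/84 = 0.19048 → τ = 32.071·0.19048 = 6.1088 N·m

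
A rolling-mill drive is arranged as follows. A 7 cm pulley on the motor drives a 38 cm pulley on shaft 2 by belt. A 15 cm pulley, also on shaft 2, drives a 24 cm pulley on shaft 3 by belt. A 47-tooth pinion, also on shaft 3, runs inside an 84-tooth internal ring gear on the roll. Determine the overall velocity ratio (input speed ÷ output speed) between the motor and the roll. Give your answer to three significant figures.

Each stage contributes driven/driver: belt 38/7 = 5.4286, belt 24/15 = 1.6, internal gear 84/47 = 1.7872.
Overall: 5.4286 × 1.6 × 1.7872 = 15.523.

15.5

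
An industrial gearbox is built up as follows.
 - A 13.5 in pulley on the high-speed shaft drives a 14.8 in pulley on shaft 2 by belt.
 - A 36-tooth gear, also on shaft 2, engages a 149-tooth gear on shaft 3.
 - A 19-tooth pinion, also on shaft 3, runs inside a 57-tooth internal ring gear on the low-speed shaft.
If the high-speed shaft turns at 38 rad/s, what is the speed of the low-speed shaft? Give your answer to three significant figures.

belt 14.8/13.5 = 1.0963 → 38/1.0963 = 34.662 rad/s
gear mesh 149/36 = 4.1389 → 34.662/4.1389 = 8.3748 rad/s
internal gear 57/19 = 3 → 8.3748/3 = 2.7916 rad/s

2.79 rad/s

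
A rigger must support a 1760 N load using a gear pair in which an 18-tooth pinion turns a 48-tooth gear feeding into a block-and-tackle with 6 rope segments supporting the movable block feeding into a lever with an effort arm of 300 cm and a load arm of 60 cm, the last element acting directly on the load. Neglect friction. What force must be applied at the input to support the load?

22 N

Gear pair MA = 48/18 = 2.6667.
Block-and-tackle MA = number of supporting rope parts = 6.
Lever MA = effort arm / load arm = 300/60 = 5.
Combined ideal MA = 2.6667 × 6 × 5 = 80.
Effort = load / MA = 1760 / 80 = 22 N.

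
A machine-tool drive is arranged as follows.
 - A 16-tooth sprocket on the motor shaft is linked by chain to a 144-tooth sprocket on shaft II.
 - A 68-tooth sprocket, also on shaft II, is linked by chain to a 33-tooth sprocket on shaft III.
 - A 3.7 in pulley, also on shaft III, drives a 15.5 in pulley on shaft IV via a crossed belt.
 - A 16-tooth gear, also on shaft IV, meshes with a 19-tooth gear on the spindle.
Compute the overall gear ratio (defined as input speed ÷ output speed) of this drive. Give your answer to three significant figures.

21.7

Each stage contributes driven/driver: chain 144/16 = 9, chain 33/68 = 0.48529, belt 15.5/3.7 = 4.1892, gear mesh 19/16 = 1.1875.
Overall: 9 × 0.48529 × 4.1892 × 1.1875 = 21.728.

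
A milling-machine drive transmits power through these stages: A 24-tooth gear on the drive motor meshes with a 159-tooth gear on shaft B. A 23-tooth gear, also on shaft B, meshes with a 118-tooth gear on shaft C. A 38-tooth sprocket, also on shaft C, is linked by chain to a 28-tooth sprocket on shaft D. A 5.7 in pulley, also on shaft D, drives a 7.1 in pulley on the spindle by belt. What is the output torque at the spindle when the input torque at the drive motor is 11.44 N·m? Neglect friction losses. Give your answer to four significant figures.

Gear mesh: ratio = 159/24 = 6.625; torque at shaft B = 11.44 × 6.625 = 75.79 N·m.
Gear mesh: ratio = 118/23 = 5.1304; torque at shaft C = 75.79 × 5.1304 = 388.84 N·m.
Chain: ratio = 28/38 = 0.73684; torque at shaft D = 388.84 × 0.73684 = 286.51 N·m.
Belt: ratio = 7.1/5.7 = 1.2456; torque at the spindle = 286.51 × 1.2456 = 356.88 N·m.

356.9 N·m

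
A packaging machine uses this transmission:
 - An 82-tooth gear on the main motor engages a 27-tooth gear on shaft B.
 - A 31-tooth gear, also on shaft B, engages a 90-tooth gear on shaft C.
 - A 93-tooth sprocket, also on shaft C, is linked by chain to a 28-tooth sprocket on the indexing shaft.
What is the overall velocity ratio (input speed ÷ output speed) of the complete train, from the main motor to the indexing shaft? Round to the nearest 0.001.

Each stage contributes driven/driver: gear mesh 27/82 = 0.32927, gear mesh 90/31 = 2.9032, chain 28/93 = 0.30108.
Overall: 0.32927 × 2.9032 × 0.30108 = 0.28781.

0.288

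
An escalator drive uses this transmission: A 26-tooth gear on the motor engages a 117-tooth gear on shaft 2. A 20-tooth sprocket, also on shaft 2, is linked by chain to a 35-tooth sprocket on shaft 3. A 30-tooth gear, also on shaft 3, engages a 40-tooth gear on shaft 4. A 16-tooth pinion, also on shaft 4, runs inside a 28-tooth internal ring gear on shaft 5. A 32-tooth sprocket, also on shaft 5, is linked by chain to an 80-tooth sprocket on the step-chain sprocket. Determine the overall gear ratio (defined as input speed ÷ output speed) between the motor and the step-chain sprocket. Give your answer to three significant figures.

Each stage contributes driven/driver: gear mesh 117/26 = 4.5, chain 35/20 = 1.75, gear mesh 40/30 = 1.3333, internal gear 28/16 = 1.75, chain 80/32 = 2.5.
Overall: 4.5 × 1.75 × 1.3333 × 1.75 × 2.5 = 45.938.

45.9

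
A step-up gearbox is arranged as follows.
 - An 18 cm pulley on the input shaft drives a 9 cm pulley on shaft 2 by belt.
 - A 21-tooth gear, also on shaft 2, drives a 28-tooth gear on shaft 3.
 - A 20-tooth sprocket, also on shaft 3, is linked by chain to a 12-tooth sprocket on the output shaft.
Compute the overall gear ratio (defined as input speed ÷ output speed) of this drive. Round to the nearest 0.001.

0.400

Each stage contributes driven/driver: belt 9/18 = 0.5, gear mesh 28/21 = 1.3333, chain 12/20 = 0.6.
Overall: 0.5 × 1.3333 × 0.6 = 0.4.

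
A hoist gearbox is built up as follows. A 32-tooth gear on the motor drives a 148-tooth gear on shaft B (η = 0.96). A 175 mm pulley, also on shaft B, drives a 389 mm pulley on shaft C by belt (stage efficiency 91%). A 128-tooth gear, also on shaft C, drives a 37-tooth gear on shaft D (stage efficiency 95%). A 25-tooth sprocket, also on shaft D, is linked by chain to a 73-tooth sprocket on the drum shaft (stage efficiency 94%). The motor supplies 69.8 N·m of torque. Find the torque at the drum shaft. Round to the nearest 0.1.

gear mesh 148/32 = 4.625 → τ = 69.8·4.625·0.96 = 309.91 N·m
belt 389/175 = 2.2229 → τ = 309.91·2.2229·0.91 = 626.89 N·m
gear mesh 37/128 = 0.28906 → τ = 626.89·0.28906·0.95 = 172.15 N·m
chain 73/25 = 2.92 → τ = 172.15·2.92·0.94 = 472.52 N·m

472.5 N·m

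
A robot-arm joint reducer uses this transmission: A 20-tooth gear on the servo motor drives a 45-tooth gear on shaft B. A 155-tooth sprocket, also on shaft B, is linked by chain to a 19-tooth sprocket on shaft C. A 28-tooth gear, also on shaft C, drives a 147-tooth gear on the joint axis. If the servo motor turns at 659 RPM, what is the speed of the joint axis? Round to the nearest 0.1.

Gear mesh: ratio = 45/20 = 2.25, so shaft B turns at 659 / 2.25 = 292.89 RPM.
Chain: ratio = 19/155 = 0.12258, so shaft C turns at 292.89 / 0.12258 = 2389.4 RPM.
Gear mesh: ratio = 147/28 = 5.25, so the joint axis turns at 2389.4 / 5.25 = 455.12 RPM.

455.1 RPM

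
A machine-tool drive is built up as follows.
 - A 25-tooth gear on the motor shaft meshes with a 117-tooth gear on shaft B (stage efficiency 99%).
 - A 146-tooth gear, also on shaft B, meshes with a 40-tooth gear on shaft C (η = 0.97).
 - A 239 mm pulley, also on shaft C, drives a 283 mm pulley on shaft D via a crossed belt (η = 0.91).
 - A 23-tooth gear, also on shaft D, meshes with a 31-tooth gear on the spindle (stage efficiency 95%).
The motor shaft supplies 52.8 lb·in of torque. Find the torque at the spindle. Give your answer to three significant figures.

After the gear mesh (117/25): 52.8 × 4.68 × 0.99 = 244.63 lb·in
After the gear mesh (40/146): 244.63 × 0.27397 × 0.97 = 65.012 lb·in
After the belt (283/239): 65.012 × 1.1841 × 0.91 = 70.053 lb·in
After the gear mesh (31/23): 70.053 × 1.3478 × 0.95 = 89.698 lb·in

89.7 lb·in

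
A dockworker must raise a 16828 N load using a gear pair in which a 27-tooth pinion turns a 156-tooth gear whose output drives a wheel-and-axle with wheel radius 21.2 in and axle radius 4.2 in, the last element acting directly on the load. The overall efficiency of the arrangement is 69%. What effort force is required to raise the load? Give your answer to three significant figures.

Gear pair MA = 156/27 = 5.7778.
Wheel-and-axle MA = R/r = 21.2/4.2 = 5.0476.
Combined ideal MA = 5.7778 × 5.0476 = 29.164.
Actual MA = 29.164 × 0.69 = 20.123.
Effort = load / actual MA = 16828 / 20.123 = 836.25 N.

836 N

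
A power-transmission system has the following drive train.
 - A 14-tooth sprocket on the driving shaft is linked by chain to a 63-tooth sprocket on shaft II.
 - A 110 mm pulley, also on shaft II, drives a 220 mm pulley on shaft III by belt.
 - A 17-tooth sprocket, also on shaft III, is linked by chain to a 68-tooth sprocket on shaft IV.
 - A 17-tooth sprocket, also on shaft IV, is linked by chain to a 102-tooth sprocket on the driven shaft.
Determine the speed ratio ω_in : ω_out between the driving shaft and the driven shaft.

216

Each stage contributes driven/driver: chain 63/14 = 4.5, belt 220/110 = 2, chain 68/17 = 4, chain 102/17 = 6.
Overall: 4.5 × 2 × 4 × 6 = 216.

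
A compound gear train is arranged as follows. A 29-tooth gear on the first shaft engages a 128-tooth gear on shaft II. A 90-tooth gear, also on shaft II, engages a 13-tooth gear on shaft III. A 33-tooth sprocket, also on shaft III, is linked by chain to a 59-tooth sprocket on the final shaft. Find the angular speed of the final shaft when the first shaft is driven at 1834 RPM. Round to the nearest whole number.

1609 RPM

Gear mesh: ratio = 128/29 = 4.4138, so shaft II turns at 1834 / 4.4138 = 415.52 RPM.
Gear mesh: ratio = 13/90 = 0.14444, so shaft III turns at 415.52 / 0.14444 = 2876.6 RPM.
Chain: ratio = 59/33 = 1.7879, so the final shaft turns at 2876.6 / 1.7879 = 1609 RPM.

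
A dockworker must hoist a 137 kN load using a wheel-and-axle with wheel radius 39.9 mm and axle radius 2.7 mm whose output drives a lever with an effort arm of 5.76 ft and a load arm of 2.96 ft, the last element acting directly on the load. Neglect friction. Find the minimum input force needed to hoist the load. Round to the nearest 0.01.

4.76 kN

Wheel-and-axle MA = R/r = 39.9/2.7 = 14.778.
Lever MA = effort arm / load arm = 5.76/2.96 = 1.9459.
Combined ideal MA = 14.778 × 1.9459 = 28.757.
Effort = load / MA = 137 / 28.757 = 4.7641 kN.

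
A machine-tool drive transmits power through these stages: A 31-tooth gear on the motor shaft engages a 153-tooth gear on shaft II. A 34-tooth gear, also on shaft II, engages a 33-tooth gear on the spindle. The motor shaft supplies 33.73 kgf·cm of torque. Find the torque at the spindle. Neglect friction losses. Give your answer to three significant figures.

After the gear mesh (153/31): 33.73 × 4.9355 = 166.47 kgf·cm
After the gear mesh (33/34): 166.47 × 0.97059 = 161.58 kgf·cm

162 kgf·cm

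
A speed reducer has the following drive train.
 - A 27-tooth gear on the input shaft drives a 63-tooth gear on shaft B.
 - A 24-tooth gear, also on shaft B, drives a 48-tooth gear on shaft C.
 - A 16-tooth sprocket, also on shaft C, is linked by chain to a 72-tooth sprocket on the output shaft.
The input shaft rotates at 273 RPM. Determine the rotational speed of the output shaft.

gear mesh 63/27 = 2.3333 → 273/2.3333 = 117 RPM
gear mesh 48/24 = 2 → 117/2 = 58.5 RPM
chain 72/16 = 4.5 → 58.5/4.5 = 13 RPM

13 RPM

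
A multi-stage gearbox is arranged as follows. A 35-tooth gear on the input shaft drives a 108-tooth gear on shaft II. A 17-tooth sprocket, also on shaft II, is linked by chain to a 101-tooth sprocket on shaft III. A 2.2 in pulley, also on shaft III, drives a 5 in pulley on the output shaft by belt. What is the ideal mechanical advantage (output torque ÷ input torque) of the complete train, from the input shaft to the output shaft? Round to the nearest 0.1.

41.7

Each stage contributes driven/driver: gear mesh 108/35 = 3.0857, chain 101/17 = 5.9412, belt 5/2.2 = 2.2727.
Overall: 3.0857 × 5.9412 × 2.2727 = 41.665.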